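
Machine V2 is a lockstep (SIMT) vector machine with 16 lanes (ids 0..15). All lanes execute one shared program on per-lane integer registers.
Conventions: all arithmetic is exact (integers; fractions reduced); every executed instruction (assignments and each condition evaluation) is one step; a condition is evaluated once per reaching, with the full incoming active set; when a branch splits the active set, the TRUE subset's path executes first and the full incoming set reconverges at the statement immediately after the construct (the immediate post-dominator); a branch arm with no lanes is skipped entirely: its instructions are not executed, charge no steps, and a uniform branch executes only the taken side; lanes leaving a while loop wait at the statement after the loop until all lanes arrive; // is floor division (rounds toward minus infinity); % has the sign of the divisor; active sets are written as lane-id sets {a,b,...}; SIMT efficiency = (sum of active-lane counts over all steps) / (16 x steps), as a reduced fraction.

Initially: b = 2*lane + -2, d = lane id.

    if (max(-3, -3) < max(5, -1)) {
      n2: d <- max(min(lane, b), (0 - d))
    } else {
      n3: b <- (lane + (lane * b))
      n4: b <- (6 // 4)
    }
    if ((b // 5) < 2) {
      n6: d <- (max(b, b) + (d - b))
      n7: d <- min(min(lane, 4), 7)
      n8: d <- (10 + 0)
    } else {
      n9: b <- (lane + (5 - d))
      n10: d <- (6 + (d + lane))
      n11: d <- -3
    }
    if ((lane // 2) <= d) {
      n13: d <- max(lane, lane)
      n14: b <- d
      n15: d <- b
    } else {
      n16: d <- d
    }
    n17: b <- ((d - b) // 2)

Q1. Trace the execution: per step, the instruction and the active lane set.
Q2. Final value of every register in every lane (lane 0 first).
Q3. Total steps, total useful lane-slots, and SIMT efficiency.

step 0: eval (max(-3, -3) < max(5, -1)) {0,1,2,3,4,5,6,7,8,9,10,11,12,13,14,15}
step 1: d <- max(min(lane, b), (0 - d)) {0,1,2,3,4,5,6,7,8,9,10,11,12,13,14,15}
step 2: eval ((b // 5) < 2)          {0,1,2,3,4,5,6,7,8,9,10,11,12,13,14,15}
step 3: d <- (max(b, b) + (d - b))   {0,1,2,3,4,5}
step 4: d <- min(min(lane, 4), 7)    {0,1,2,3,4,5}
step 5: d <- (10 + 0)                {0,1,2,3,4,5}
step 6: b <- (lane + (5 - d))        {6,7,8,9,10,11,12,13,14,15}
step 7: d <- (6 + (d + lane))        {6,7,8,9,10,11,12,13,14,15}
step 8: d <- -3                      {6,7,8,9,10,11,12,13,14,15}
step 9: eval ((lane // 2) <= d)      {0,1,2,3,4,5,6,7,8,9,10,11,12,13,14,15}
step 10: d <- max(lane, lane)         {0,1,2,3,4,5}
step 11: b <- d                       {0,1,2,3,4,5}
step 12: d <- b                       {0,1,2,3,4,5}
step 13: d <- d                       {6,7,8,9,10,11,12,13,14,15}
step 14: b <- ((d - b) // 2)          {0,1,2,3,4,5,6,7,8,9,10,11,12,13,14,15}

Answer: 15 steps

b: 0,0,0,0,0,0,-4,-4,-4,-4,-4,-4,-4,-4,-4,-4
d: 0,1,2,3,4,5,-3,-3,-3,-3,-3,-3,-3,-3,-3,-3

steps = 15; useful = 156; efficiency = 156/240 = 13/20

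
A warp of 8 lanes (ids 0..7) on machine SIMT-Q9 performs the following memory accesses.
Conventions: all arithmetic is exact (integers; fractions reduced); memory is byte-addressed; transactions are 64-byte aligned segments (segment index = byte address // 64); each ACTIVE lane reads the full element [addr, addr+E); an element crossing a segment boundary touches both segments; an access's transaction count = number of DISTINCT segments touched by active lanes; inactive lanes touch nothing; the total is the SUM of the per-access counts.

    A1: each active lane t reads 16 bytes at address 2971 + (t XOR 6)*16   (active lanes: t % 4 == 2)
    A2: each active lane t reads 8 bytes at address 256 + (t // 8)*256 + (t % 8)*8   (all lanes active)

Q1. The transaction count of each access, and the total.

A1: 2 transactions
A2: 1 transaction

Answer: 2,1; total 3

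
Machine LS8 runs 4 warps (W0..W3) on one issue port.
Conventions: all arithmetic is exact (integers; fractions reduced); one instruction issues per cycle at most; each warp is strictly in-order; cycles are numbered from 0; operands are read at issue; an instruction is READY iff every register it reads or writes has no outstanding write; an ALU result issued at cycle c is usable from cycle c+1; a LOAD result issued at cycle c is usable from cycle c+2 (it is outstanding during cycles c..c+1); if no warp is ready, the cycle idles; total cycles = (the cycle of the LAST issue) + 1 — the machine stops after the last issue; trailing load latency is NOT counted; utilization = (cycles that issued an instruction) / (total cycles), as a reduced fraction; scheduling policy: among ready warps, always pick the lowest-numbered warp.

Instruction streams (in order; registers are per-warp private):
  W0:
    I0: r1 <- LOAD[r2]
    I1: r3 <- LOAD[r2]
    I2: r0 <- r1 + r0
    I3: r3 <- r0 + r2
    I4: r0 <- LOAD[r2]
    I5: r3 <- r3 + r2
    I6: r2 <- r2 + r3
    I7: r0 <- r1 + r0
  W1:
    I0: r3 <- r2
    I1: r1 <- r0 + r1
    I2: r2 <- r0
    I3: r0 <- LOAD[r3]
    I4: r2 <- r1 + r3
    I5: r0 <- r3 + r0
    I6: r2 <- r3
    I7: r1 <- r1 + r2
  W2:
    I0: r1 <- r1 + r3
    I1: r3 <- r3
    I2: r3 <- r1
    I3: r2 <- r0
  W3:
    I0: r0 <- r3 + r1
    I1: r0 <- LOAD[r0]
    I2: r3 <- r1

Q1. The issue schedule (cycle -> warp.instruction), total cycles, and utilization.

cycle 0: W0.I0
cycle 1: W0.I1
cycle 2: W0.I2
cycle 3: W0.I3
cycle 4: W0.I4
cycle 5: W0.I5
cycle 6: W0.I6
cycle 7: W0.I7
cycle 8: W1.I0
cycle 9: W1.I1
cycle 10: W1.I2
cycle 11: W1.I3
cycle 12: W1.I4
cycle 13: W1.I5
cycle 14: W1.I6
cycle 15: W1.I7
cycle 16: W2.I0
cycle 17: W2.I1
cycle 18: W2.I2
cycle 19: W2.I3
cycle 20: W3.I0
cycle 21: W3.I1
cycle 22: W3.I2

Answer: 23 cycles, utilization 1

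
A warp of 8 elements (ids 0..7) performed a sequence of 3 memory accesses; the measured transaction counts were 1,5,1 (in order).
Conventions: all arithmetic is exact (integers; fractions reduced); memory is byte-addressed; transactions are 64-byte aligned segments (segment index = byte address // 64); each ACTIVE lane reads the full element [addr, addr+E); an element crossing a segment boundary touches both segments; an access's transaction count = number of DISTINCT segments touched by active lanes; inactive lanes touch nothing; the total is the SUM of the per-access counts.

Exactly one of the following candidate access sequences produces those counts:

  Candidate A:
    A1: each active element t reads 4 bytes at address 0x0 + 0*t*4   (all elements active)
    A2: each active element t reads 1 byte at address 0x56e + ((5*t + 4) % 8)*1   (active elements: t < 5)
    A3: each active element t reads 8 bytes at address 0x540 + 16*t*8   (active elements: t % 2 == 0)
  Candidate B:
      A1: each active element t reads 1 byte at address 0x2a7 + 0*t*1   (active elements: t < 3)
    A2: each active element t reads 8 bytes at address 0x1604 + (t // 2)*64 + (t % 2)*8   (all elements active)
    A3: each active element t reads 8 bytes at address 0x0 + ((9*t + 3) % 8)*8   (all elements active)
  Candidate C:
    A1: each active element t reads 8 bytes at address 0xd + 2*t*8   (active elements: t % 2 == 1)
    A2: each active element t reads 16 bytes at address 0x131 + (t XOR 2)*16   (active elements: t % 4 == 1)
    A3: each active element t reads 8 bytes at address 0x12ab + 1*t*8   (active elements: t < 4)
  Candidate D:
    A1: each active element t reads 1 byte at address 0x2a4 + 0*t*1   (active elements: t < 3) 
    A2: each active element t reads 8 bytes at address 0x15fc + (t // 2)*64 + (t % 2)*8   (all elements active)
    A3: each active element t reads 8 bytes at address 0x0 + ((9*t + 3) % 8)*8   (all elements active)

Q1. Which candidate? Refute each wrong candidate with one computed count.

A: A2 gives 1 transaction, not 5
B: A2 gives 4 transactions, not 5
C: A1 gives 3 transactions, not 1
D: all counts match (1,5,1)

Answer: D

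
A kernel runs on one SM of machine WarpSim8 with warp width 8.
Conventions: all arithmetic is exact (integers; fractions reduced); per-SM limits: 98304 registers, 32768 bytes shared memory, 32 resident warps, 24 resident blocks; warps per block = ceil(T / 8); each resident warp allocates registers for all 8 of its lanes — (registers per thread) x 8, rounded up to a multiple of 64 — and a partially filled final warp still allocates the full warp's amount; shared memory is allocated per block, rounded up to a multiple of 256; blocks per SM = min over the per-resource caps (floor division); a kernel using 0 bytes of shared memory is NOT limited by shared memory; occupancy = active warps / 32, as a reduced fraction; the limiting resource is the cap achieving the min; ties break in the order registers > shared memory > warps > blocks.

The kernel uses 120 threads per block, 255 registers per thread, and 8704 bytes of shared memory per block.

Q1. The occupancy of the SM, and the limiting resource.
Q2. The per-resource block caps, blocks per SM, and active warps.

Answer: occupancy 15/16, limited by warps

registers: 3 blocks
shared memory: 3 blocks
warps: 2 blocks
blocks: 24 blocks

Answer: 2 blocks, 30 active warps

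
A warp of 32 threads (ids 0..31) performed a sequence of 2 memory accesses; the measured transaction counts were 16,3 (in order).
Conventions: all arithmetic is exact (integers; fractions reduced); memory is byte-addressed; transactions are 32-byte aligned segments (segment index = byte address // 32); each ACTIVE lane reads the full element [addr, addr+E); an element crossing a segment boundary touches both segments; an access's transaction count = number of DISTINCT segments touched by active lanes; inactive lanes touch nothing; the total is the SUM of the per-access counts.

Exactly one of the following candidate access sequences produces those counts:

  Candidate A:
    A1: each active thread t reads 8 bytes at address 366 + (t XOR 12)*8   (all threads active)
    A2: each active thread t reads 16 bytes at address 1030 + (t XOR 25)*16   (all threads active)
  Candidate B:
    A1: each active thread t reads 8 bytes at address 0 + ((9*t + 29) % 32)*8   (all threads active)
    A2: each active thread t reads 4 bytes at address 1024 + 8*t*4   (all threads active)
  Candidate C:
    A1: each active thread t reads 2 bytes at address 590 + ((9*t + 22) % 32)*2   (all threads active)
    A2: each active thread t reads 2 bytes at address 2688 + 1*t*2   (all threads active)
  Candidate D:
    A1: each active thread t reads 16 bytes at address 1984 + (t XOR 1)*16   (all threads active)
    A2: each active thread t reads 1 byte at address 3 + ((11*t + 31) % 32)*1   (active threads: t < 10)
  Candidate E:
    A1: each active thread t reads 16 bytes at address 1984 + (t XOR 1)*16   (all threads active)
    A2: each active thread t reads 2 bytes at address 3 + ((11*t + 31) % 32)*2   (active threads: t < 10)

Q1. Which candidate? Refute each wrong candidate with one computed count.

A: A1 gives 9 transactions, not 16
B: A1 gives 8 transactions, not 16
C: A1 gives 3 transactions, not 16
D: A2 gives 2 transactions, not 3
E: all counts match (16,3)

Answer: E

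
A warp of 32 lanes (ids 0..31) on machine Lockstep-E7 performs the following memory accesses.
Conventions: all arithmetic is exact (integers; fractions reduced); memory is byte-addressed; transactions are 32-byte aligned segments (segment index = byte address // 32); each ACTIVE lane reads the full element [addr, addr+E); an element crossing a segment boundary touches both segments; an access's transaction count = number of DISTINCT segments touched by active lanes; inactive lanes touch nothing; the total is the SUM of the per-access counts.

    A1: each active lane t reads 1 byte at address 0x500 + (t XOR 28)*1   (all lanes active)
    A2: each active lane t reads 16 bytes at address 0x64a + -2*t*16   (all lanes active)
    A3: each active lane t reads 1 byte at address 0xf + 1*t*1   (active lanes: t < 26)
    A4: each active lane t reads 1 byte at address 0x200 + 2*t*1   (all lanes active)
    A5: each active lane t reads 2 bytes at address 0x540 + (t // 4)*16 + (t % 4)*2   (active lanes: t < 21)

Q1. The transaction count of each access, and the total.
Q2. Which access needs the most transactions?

A1: 1 transaction
A2: 32 transactions
A3: 2 transactions
A4: 2 transactions
A5: 3 transactions

Answer: 1,32,2,2,3; total 40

Answer: A2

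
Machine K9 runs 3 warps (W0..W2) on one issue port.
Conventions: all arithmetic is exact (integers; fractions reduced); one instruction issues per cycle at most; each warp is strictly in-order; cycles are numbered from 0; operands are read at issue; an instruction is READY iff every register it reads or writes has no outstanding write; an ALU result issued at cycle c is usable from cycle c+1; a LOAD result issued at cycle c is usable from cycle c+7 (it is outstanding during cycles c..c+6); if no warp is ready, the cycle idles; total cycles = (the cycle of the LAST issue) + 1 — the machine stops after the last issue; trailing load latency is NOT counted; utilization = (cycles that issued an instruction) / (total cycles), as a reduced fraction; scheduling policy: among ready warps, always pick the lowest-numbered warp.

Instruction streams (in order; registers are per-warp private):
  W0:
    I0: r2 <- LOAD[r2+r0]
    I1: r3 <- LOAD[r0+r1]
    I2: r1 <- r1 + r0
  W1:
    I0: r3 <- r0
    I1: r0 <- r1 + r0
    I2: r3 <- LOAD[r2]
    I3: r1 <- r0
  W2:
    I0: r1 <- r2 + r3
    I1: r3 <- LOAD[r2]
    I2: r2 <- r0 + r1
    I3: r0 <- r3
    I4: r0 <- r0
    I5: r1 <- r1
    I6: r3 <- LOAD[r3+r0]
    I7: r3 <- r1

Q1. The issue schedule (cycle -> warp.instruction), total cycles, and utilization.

cycle 0: W0.I0
cycle 1: W0.I1
cycle 2: W0.I2
cycle 3: W1.I0
cycle 4: W1.I1
cycle 5: W1.I2
cycle 6: W1.I3
cycle 7: W2.I0
cycle 8: W2.I1
cycle 9: W2.I2
cycle 10: idle
cycle 11: idle
cycle 12: idle
cycle 13: idle
cycle 14: idle
cycle 15: W2.I3
cycle 16: W2.I4
cycle 17: W2.I5
cycle 18: W2.I6
cycle 19: idle
cycle 20: idle
cycle 21: idle
cycle 22: idle
cycle 23: idle
cycle 24: idle
cycle 25: W2.I7

Answer: 26 cycles, utilization 15/26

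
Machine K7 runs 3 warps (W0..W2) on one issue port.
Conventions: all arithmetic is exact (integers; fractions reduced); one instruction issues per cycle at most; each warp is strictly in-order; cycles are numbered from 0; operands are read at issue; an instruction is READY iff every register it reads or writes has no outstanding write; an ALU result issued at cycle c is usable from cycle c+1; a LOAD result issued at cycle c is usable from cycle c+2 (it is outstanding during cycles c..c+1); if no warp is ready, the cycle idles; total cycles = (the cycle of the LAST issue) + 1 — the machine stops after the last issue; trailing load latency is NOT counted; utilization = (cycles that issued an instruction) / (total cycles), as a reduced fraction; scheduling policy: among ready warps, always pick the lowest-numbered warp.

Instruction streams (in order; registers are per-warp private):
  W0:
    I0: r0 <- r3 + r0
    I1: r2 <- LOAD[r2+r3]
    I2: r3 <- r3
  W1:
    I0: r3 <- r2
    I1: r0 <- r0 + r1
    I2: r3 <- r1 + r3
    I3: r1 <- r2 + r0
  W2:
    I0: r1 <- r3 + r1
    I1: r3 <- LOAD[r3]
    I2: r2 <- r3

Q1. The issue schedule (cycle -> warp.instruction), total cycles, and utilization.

cycle 0: W0.I0
cycle 1: W0.I1
cycle 2: W0.I2
cycle 3: W1.I0
cycle 4: W1.I1
cycle 5: W1.I2
cycle 6: W1.I3
cycle 7: W2.I0
cycle 8: W2.I1
cycle 9: idle
cycle 10: W2.I2

Answer: 11 cycles, utilization 10/11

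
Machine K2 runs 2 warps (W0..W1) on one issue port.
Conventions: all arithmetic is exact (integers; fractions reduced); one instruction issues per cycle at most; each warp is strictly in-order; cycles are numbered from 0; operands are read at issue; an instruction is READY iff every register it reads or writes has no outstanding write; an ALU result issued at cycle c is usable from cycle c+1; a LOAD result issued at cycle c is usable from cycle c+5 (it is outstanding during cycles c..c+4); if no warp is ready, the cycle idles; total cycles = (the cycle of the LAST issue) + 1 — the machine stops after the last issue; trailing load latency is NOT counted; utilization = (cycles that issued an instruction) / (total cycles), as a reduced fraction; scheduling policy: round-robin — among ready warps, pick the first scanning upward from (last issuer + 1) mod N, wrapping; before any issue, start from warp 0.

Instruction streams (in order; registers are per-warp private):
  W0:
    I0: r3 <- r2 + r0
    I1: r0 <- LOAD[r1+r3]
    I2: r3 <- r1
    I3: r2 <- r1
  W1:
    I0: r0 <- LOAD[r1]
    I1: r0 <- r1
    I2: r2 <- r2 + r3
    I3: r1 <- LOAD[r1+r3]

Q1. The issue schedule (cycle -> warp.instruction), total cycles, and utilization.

cycle 0: W0.I0
cycle 1: W1.I0
cycle 2: W0.I1
cycle 3: W0.I2
cycle 4: W0.I3
cycle 5: idle
cycle 6: W1.I1
cycle 7: W1.I2
cycle 8: W1.I3

Answer: 9 cycles, utilization 8/9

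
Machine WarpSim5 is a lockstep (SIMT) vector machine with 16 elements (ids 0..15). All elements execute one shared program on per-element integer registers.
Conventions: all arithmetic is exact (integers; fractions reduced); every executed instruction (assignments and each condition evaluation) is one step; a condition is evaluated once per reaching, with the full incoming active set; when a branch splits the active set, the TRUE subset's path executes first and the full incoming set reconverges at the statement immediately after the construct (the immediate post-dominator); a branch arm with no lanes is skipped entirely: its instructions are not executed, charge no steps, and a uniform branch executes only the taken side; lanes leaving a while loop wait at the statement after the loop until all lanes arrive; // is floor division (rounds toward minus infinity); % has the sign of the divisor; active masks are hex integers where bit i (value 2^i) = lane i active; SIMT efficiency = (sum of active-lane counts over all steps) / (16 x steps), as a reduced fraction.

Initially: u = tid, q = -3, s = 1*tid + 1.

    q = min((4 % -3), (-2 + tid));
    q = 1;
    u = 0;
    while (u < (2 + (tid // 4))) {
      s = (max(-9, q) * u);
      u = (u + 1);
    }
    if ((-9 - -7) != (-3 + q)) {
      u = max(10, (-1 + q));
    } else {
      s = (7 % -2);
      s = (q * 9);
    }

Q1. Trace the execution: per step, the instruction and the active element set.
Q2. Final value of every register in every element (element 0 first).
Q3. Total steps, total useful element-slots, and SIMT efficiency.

step 0: q <- min((4 % -3), (-2 + tid)) 0xffff
step 1: q <- 1                       0xffff
step 2: u <- 0                       0xffff
step 3: eval (u < (2 + (tid // 4)))  0xffff
step 4: s <- (max(-9, q) * u)        0xffff
step 5: u <- (u + 1)                 0xffff
step 6: eval (u < (2 + (tid // 4)))  0xffff
step 7: s <- (max(-9, q) * u)        0xffff
step 8: u <- (u + 1)                 0xffff
step 9: eval (u < (2 + (tid // 4)))  0xffff
step 10: s <- (max(-9, q) * u)        0xfff0
step 11: u <- (u + 1)                 0xfff0
step 12: eval (u < (2 + (tid // 4)))  0xfff0
step 13: s <- (max(-9, q) * u)        0xff00
step 14: u <- (u + 1)                 0xff00
step 15: eval (u < (2 + (tid // 4)))  0xff00
step 16: s <- (max(-9, q) * u)        0xf000
step 17: u <- (u + 1)                 0xf000
step 18: eval (u < (2 + (tid // 4)))  0xf000
step 19: eval ((-9 - -7) != (-3 + q)) 0xffff
step 20: s <- (7 % -2)                0xffff
step 21: s <- (q * 9)                 0xffff

Answer: 22 steps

u: 2,2,2,2,3,3,3,3,4,4,4,4,5,5,5,5
q: 1,1,1,1,1,1,1,1,1,1,1,1,1,1,1,1
s: 9,9,9,9,9,9,9,9,9,9,9,9,9,9,9,9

steps = 22; useful = 280; efficiency = 280/352 = 35/44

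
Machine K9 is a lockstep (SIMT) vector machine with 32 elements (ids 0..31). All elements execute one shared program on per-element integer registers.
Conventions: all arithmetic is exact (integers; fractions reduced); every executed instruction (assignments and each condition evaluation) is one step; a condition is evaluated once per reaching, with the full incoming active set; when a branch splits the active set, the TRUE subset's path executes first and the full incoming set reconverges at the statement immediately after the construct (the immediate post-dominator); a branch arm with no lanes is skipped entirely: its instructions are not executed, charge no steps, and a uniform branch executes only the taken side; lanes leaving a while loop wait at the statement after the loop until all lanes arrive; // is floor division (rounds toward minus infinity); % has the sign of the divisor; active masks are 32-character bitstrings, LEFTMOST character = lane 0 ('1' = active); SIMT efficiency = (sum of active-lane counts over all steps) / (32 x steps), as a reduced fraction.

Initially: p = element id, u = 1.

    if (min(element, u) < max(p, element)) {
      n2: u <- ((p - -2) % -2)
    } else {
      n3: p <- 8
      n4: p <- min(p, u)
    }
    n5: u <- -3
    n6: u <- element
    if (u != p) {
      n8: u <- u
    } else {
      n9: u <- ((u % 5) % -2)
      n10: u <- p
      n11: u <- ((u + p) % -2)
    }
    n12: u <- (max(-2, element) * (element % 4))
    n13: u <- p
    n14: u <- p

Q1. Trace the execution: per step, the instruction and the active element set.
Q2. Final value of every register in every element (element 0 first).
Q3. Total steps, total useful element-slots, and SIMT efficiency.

step 0: eval (min(element, u) < max(p, element)) 11111111111111111111111111111111
step 1: u <- ((p - -2) % -2)         00111111111111111111111111111111
step 2: p <- 8                       11000000000000000000000000000000
step 3: p <- min(p, u)               11000000000000000000000000000000
step 4: u <- -3                      11111111111111111111111111111111
step 5: u <- element                 11111111111111111111111111111111
step 6: eval (u != p)                11111111111111111111111111111111
step 7: u <- u                       10000000000000000000000000000000
step 8: u <- ((u % 5) % -2)          01111111111111111111111111111111
step 9: u <- p                       01111111111111111111111111111111
step 10: u <- ((u + p) % -2)          01111111111111111111111111111111
step 11: u <- (max(-2, element) * (element % 4)) 11111111111111111111111111111111
step 12: u <- p                       11111111111111111111111111111111
step 13: u <- p                       11111111111111111111111111111111

Answer: 14 steps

p: 1,1,2,3,4,5,6,7,8,9,10,11,12,13,14,15,16,17,18,19,20,21,22,23,24,25,26,27,28,29,30,31
u: 1,1,2,3,4,5,6,7,8,9,10,11,12,13,14,15,16,17,18,19,20,21,22,23,24,25,26,27,28,29,30,31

steps = 14; useful = 352; efficiency = 352/448 = 11/14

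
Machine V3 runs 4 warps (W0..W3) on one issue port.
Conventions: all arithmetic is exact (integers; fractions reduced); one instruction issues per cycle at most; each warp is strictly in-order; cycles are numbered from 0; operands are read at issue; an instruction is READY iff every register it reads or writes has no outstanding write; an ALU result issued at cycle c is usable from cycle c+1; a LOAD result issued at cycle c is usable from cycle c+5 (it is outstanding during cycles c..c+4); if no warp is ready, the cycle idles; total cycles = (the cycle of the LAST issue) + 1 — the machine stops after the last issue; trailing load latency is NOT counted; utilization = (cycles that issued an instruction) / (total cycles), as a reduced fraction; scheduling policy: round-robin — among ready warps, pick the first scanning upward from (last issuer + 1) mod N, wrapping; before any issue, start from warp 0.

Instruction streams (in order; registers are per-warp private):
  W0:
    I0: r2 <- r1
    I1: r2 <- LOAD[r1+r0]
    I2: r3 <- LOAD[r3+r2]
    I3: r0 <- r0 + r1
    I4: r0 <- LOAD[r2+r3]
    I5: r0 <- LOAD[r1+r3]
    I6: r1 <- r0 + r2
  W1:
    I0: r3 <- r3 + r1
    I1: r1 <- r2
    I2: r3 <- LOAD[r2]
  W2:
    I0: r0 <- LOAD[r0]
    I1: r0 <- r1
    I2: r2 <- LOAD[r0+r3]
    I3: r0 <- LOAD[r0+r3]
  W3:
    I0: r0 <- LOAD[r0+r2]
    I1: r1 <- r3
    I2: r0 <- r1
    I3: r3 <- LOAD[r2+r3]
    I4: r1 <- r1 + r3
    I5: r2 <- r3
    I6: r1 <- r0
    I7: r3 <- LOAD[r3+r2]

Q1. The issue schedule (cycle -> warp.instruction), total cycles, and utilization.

cycle 0: W0.I0
cycle 1: W1.I0
cycle 2: W2.I0
cycle 3: W3.I0
cycle 4: W0.I1
cycle 5: W1.I1
cycle 6: W3.I1
cycle 7: W1.I2
cycle 8: W2.I1
cycle 9: W3.I2
cycle 10: W0.I2
cycle 11: W2.I2
cycle 12: W3.I3
cycle 13: W0.I3
cycle 14: W2.I3
cycle 15: W0.I4
cycle 16: idle
cycle 17: W3.I4
cycle 18: W3.I5
cycle 19: W3.I6
cycle 20: W0.I5
cycle 21: W3.I7
cycle 22: idle
cycle 23: idle
cycle 24: idle
cycle 25: W0.I6

Answer: 26 cycles, utilization 11/13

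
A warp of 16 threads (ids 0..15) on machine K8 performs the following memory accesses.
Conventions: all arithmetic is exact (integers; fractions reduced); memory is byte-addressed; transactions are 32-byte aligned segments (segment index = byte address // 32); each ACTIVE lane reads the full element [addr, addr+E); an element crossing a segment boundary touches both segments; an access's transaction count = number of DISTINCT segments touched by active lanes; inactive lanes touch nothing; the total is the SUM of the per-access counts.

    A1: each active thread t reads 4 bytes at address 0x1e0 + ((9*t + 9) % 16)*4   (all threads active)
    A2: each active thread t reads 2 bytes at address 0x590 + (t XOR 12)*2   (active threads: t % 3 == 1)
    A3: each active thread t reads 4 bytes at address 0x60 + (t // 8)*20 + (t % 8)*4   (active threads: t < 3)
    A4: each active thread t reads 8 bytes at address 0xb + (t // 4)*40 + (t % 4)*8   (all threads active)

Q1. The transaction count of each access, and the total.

A1: 2 transactions
A2: 2 transactions
A3: 1 transaction
A4: 6 transactions

Answer: 2,2,1,6; total 11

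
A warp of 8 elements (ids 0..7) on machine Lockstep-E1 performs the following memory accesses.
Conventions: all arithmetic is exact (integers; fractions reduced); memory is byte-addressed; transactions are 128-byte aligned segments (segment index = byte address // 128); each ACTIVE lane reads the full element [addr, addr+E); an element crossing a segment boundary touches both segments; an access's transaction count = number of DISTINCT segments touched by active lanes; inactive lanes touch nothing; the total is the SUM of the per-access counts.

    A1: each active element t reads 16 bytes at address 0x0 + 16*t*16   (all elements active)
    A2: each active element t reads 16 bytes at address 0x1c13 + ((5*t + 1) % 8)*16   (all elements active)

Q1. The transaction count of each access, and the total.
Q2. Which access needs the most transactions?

A1: 8 transactions
A2: 2 transactions

Answer: 8,2; total 10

Answer: A1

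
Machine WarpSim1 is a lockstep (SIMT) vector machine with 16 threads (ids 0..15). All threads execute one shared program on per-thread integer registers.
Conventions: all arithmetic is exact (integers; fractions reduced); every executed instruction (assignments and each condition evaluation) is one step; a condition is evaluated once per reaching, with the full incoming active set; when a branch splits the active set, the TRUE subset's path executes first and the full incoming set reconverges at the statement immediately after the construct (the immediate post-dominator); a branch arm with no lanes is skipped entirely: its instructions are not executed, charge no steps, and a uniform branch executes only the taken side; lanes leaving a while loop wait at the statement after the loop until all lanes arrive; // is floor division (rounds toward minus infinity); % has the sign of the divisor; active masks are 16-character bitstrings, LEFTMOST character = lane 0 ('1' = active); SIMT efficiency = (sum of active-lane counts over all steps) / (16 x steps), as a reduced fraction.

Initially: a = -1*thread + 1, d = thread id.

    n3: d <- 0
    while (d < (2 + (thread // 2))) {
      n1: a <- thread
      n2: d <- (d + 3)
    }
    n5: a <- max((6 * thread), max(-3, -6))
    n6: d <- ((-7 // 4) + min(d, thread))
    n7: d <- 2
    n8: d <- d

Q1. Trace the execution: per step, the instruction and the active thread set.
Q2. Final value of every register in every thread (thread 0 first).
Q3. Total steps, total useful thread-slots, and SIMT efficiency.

step 0: d <- 0                       1111111111111111
step 1: eval (d < (2 + (thread // 2))) 1111111111111111
step 2: a <- thread                  1111111111111111
step 3: d <- (d + 3)                 1111111111111111
step 4: eval (d < (2 + (thread // 2))) 1111111111111111
step 5: a <- thread                  0000111111111111
step 6: d <- (d + 3)                 0000111111111111
step 7: eval (d < (2 + (thread // 2))) 0000111111111111
step 8: a <- thread                  0000000000111111
step 9: d <- (d + 3)                 0000000000111111
step 10: eval (d < (2 + (thread // 2))) 0000000000111111
step 11: a <- max((6 * thread), max(-3, -6)) 1111111111111111
step 12: d <- ((-7 // 4) + min(d, thread)) 1111111111111111
step 13: d <- 2                       1111111111111111
step 14: d <- d                       1111111111111111

Answer: 15 steps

a: 0,6,12,18,24,30,36,42,48,54,60,66,72,78,84,90
d: 2,2,2,2,2,2,2,2,2,2,2,2,2,2,2,2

steps = 15; useful = 198; efficiency = 198/240 = 33/40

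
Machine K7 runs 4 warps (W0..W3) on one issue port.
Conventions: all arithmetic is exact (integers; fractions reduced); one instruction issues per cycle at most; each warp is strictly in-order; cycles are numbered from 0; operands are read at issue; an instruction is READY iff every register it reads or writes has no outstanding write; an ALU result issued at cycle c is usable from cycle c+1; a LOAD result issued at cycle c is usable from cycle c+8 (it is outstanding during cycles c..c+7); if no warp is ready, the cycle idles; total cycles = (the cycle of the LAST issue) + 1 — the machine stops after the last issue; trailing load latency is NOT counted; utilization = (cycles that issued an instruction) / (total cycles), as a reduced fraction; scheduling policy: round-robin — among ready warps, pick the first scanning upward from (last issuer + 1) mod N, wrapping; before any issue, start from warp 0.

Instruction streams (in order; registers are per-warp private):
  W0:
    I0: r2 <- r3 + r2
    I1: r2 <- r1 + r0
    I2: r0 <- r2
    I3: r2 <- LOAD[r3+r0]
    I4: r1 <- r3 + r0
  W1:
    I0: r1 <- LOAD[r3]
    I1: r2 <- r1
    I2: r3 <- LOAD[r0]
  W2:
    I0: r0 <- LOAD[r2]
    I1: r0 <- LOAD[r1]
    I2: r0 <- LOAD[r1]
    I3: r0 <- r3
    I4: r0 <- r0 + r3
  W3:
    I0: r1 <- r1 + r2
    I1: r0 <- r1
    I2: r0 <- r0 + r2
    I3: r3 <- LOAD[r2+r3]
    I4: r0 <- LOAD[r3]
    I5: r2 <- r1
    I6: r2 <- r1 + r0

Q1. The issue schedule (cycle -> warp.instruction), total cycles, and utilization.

cycle 0: W0.I0
cycle 1: W1.I0
cycle 2: W2.I0
cycle 3: W3.I0
cycle 4: W0.I1
cycle 5: W3.I1
cycle 6: W0.I2
cycle 7: W3.I2
cycle 8: W0.I3
cycle 9: W1.I1
cycle 10: W2.I1
cycle 11: W3.I3
cycle 12: W0.I4
cycle 13: W1.I2
cycle 14: idle
cycle 15: idle
cycle 16: idle
cycle 17: idle
cycle 18: W2.I2
cycle 19: W3.I4
cycle 20: W3.I5
cycle 21: idle
cycle 22: idle
cycle 23: idle
cycle 24: idle
cycle 25: idle
cycle 26: W2.I3
cycle 27: W3.I6
cycle 28: W2.I4

Answer: 29 cycles, utilization 20/29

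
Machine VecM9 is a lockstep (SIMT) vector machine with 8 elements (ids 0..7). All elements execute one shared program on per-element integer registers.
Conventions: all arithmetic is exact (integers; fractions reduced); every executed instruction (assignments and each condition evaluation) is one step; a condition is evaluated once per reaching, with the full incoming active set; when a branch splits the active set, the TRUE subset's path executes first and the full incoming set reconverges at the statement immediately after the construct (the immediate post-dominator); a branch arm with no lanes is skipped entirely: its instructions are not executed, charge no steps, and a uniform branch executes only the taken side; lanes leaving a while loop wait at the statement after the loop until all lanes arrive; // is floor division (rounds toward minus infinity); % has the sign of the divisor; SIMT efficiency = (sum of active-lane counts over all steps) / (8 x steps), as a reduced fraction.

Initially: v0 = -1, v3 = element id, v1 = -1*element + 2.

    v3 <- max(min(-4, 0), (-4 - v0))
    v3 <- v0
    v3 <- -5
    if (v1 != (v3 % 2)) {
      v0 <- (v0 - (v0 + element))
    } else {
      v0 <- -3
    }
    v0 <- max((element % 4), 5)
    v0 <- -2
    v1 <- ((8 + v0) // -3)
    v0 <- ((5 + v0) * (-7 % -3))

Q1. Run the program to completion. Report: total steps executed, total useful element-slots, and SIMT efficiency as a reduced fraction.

Answer: 10 steps, 72 useful, 9/10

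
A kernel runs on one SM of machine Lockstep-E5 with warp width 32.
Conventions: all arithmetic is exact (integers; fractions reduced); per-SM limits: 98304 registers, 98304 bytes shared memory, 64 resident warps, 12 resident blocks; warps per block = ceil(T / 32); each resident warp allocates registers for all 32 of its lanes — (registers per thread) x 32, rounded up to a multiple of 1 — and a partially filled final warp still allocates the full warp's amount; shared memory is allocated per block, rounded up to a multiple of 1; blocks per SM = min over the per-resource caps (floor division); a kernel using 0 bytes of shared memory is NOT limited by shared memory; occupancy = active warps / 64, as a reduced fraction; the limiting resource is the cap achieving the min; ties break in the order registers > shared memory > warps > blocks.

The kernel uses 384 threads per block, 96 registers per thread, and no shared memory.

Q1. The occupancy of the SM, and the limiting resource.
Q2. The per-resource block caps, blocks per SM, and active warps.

Answer: occupancy 3/8, limited by registers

registers: 2 blocks
shared memory: no limit (kernel uses none)
warps: 5 blocks
blocks: 12 blocks

Answer: 2 blocks, 24 active warps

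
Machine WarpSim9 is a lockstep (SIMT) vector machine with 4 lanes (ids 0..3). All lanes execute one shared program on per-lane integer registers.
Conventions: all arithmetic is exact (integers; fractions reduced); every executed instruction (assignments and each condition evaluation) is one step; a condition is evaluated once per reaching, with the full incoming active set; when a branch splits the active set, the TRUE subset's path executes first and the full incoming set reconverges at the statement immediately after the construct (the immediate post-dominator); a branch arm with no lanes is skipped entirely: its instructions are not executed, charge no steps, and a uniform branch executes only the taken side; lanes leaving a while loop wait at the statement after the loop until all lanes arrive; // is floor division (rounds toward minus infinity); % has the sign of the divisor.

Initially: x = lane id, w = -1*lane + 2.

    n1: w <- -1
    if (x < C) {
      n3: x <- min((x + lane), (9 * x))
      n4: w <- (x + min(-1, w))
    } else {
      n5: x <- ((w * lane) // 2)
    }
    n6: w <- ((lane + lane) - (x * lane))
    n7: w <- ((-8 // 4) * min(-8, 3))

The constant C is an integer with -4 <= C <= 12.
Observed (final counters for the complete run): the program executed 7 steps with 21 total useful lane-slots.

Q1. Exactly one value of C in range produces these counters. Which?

Answer: C = 1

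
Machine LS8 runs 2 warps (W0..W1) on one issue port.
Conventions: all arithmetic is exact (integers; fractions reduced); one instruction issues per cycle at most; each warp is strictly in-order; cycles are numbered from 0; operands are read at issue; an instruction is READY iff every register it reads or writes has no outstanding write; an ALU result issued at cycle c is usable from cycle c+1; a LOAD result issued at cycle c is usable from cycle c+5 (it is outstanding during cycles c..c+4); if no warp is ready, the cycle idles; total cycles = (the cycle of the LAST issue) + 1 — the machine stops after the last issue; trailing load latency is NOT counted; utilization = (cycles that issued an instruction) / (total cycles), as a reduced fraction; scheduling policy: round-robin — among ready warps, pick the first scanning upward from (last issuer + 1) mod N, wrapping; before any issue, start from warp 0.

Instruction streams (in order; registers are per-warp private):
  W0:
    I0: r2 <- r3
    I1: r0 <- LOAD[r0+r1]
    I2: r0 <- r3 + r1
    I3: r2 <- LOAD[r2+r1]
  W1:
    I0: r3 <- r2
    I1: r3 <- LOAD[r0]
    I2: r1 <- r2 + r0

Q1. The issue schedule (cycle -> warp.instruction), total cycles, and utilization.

cycle 0: W0.I0
cycle 1: W1.I0
cycle 2: W0.I1
cycle 3: W1.I1
cycle 4: W1.I2
cycle 5: idle
cycle 6: idle
cycle 7: W0.I2
cycle 8: W0.I3

Answer: 9 cycles, utilization 7/9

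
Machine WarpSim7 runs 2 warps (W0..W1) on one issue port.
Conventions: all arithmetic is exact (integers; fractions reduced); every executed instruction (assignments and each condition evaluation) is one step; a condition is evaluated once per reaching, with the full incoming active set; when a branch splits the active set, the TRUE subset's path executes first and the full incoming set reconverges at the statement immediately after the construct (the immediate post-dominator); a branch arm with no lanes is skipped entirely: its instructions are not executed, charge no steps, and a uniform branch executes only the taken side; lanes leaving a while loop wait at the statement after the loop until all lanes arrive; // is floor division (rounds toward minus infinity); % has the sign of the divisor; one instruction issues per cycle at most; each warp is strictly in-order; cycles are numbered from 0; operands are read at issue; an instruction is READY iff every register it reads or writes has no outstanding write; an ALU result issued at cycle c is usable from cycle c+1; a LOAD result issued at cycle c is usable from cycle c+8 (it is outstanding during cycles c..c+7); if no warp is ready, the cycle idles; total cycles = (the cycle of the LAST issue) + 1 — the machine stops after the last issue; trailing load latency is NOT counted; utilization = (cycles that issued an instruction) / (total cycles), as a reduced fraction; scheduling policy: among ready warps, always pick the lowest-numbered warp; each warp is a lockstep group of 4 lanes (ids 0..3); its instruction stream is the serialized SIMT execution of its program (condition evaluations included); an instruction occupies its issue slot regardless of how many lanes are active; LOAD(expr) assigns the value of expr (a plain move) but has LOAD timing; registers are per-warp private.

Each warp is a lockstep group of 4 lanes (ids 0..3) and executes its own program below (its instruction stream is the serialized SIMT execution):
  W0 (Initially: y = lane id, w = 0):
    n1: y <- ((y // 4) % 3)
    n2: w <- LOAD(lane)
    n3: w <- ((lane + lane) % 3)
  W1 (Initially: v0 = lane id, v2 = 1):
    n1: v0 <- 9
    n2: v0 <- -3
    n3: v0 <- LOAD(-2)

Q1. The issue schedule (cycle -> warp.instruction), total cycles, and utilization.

cycle 0: W0.I0
cycle 1: W0.I1
cycle 2: W1.I0
cycle 3: W1.I1
cycle 4: W1.I2
cycle 5: idle
cycle 6: idle
cycle 7: idle
cycle 8: idle
cycle 9: W0.I2

Answer: 10 cycles, utilization 3/5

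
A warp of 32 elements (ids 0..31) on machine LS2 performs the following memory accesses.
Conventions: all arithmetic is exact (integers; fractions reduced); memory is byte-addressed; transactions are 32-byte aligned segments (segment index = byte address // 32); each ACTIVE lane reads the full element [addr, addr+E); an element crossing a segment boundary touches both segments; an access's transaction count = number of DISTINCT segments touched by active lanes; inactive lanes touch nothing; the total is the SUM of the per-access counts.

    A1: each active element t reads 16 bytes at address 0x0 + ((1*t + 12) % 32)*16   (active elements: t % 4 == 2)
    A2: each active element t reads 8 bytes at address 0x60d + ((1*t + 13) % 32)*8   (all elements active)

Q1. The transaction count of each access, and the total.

A1: 8 transactions
A2: 9 transactions

Answer: 8,9; total 17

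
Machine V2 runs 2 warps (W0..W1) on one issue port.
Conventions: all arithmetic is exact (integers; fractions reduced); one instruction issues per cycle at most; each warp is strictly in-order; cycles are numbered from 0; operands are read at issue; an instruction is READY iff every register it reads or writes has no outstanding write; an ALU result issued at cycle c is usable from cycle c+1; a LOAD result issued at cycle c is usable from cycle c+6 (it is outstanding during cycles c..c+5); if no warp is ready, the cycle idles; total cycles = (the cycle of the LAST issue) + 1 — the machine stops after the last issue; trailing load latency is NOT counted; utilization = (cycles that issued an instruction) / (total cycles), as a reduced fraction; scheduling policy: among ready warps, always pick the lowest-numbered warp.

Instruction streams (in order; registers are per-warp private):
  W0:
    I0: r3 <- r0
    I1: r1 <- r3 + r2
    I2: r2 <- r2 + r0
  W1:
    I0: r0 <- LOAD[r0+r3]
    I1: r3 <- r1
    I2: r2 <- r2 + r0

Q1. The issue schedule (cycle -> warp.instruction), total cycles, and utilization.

cycle 0: W0.I0
cycle 1: W0.I1
cycle 2: W0.I2
cycle 3: W1.I0
cycle 4: W1.I1
cycle 5: idle
cycle 6: idle
cycle 7: idle
cycle 8: idle
cycle 9: W1.I2

Answer: 10 cycles, utilization 3/5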